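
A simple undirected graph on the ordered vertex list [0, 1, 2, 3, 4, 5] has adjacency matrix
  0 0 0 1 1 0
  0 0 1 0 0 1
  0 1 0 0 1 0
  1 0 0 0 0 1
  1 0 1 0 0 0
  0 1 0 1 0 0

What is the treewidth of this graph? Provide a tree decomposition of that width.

Each bag holds 3 vertices, so the decomposition has width 2, which upper-bounds the treewidth. For the lower bound, G contains the cycle 4–2–1–5–3–0–4, so G is not a forest; only forests have treewidth ≤ 1, hence tw(G) ≥ 2. Hence tw(G) = 2 exactly.

Treewidth 2.
One optimal decomposition is:
Bags: B1 = {1, 2, 4}  B2 = {1, 4, 5}  B3 = {3, 4, 5}  B4 = {0, 3, 4}
Tree: B1–B2, B2–B3, B3–B4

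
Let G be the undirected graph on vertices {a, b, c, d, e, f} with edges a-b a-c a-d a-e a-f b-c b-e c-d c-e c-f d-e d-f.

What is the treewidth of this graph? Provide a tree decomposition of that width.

Every bag has size at most 4, so the width is 4 − 1 = 3 and tw(G) ≤ 3. On the other hand G contains the 4-clique {a, c, d, e}. A clique must lie in a single bag of any decomposition, so no decomposition can have width below 3. Combining the bounds, tw(G) = 3.

Treewidth 3.
One optimal decomposition is:
Bags: B1 = {a, b, c, e}  B2 = {a, c, d, e}  B3 = {a, c, d, f}
Tree: B1–B2, B2–B3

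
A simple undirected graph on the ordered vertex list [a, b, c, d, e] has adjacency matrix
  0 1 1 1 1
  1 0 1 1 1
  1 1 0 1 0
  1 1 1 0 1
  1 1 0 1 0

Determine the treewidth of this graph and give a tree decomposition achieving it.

Treewidth 3.
One such decomposition:
Bags: B1 = {a, b, d, e}  B2 = {a, b, c, d}
Tree: B1–B2

The largest bag has 4 vertices, giving width 3; this decomposition certifies tw(G) ≤ 3. On the other hand G contains the 4-clique {a, b, d, e}. A clique must lie in a single bag of any decomposition, so no decomposition can have width below 3. Therefore the treewidth is 3.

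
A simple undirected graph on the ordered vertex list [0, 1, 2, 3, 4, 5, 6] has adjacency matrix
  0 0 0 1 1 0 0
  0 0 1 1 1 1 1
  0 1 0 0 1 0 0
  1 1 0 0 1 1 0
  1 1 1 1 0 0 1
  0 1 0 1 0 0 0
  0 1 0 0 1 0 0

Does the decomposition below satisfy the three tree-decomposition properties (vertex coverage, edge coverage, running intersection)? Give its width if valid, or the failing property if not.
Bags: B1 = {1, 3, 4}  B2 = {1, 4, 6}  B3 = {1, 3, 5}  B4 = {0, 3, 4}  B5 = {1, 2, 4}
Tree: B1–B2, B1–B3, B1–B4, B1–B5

Yes; width 2.

Every vertex of G appears in some bag (union = {0, 1, 2, 3, 4, 5, 6}); every edge is covered by a bag; and for each vertex v the set of bags containing v is connected in the bag tree. The decomposition is therefore valid. The largest bag has 3 vertices, so the width is 2.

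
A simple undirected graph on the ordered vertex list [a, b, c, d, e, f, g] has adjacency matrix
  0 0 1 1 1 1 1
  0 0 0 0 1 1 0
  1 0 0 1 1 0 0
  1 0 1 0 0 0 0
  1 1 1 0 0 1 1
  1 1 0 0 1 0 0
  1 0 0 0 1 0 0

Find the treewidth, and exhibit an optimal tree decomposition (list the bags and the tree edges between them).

Treewidth 2.
One optimal decomposition is:
Bags: B1 = {b, e, f}  B2 = {a, e, f}  B3 = {a, c, e}  B4 = {a, e, g}  B5 = {a, c, d}
Tree: B1–B2, B2–B3, B2–B4, B3–B5

The largest bag has 3 vertices, giving width 2; this decomposition certifies tw(G) ≤ 2. Conversely, {a, c, d} is a clique of size 3, and the vertices of any clique must share a bag in every tree decomposition; so some bag has ≥ 3 vertices and tw(G) ≥ 2. The upper and lower bounds meet at 2, so that is the treewidth.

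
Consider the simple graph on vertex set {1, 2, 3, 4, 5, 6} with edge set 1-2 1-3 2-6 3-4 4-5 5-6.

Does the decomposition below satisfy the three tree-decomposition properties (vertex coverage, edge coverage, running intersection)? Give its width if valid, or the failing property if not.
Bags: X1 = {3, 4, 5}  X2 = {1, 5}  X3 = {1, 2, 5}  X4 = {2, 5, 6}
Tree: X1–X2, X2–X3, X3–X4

No — edge (3,1) lies in no bag.

A tree decomposition must satisfy three properties: every vertex lies in some bag; for every edge, both endpoints lie together in some bag; and for every vertex, the bags containing it form a connected subtree. Here edge (3,1) lies in no bag, so the decomposition is invalid.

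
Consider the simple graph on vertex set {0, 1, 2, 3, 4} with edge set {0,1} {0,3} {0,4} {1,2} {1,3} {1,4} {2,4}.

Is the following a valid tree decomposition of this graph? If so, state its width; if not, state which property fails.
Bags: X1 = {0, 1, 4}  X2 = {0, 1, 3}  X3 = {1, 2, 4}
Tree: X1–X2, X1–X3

Yes; width 2.

Every vertex of G appears in some bag (union = {0, 1, 2, 3, 4}); every edge is covered by a bag; and for each vertex v the set of bags containing v is connected in the bag tree. The decomposition is therefore valid. The largest bag has 3 vertices, so the width is 2.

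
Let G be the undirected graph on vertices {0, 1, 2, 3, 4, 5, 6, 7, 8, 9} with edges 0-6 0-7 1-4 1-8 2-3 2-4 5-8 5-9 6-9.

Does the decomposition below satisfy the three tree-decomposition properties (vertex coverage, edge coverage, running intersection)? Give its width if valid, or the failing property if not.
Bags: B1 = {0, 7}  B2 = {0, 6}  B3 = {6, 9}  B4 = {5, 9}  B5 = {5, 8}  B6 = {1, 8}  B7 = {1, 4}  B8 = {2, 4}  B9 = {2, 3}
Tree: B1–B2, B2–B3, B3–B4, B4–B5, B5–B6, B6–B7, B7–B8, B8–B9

Vertex coverage: the bags together contain {0, 1, 2, 3, 4, 5, 6, 7, 8, 9}, the full vertex set. Edge coverage: each edge of G has both endpoints in at least one bag. Running intersection: for every vertex, the bags containing it form a connected subtree. All three properties hold, so this is a valid tree decomposition of width max|bag| − 1 = 1, and hence tw(G) ≤ 1.

Yes; width 1.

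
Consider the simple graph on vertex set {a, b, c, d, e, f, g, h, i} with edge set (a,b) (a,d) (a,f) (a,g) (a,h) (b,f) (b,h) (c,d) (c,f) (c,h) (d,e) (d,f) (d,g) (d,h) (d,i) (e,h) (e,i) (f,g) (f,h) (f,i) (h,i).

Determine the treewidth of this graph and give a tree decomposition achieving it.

The largest bag has 4 vertices, giving width 3; this decomposition certifies tw(G) ≤ 3. Conversely, {d, e, h, i} is a clique of size 4, and the vertices of any clique must share a bag in every tree decomposition; so some bag has ≥ 4 vertices and tw(G) ≥ 3. Therefore the treewidth is 3.

Treewidth 3.
One such decomposition:
Bags: B1 = {a, d, f, h}  B2 = {d, f, h, i}  B3 = {a, b, f, h}  B4 = {d, e, h, i}  B5 = {c, d, f, h}  B6 = {a, d, f, g}
Tree: B1–B2, B1–B3, B2–B4, B2–B5, B1–B6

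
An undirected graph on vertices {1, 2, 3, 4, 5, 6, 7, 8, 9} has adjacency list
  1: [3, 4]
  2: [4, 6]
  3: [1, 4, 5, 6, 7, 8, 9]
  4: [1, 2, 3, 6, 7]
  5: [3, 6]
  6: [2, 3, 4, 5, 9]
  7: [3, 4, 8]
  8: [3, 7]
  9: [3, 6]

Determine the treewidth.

2

A width-2 tree decomposition is:
Bags: B1 = {3, 7, 8}  B2 = {3, 4, 7}  B3 = {3, 4, 6}  B4 = {1, 3, 4}  B5 = {3, 6, 9}  B6 = {2, 4, 6}  B7 = {3, 5, 6}
Tree: B1–B2, B2–B3, B3–B4, B3–B5, B3–B6, B3–B7
Each bag holds 3 vertices, so the decomposition has width 2, which upper-bounds the treewidth. Conversely, {2, 4, 6} is a clique of size 3, and the vertices of any clique must share a bag in every tree decomposition; so some bag has ≥ 3 vertices and tw(G) ≥ 2. Combining the bounds, tw(G) = 2.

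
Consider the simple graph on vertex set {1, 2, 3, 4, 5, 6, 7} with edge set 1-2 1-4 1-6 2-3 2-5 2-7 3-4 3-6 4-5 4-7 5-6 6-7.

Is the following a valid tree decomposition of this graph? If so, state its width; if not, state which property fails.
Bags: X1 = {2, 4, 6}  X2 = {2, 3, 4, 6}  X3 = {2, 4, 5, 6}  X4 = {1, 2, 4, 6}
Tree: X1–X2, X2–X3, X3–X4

No — vertex 7 appears in no bag.

A tree decomposition must satisfy three properties: every vertex lies in some bag; for every edge, both endpoints lie together in some bag; and for every vertex, the bags containing it form a connected subtree. Here vertex 7 appears in no bag, so the decomposition is invalid.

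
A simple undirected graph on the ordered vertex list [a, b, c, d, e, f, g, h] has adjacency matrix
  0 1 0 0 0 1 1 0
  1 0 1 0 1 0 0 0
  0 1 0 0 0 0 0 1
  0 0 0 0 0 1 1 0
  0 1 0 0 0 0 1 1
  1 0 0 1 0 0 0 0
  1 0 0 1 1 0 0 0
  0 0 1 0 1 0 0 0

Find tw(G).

A width-2 tree decomposition is:
Bags: B1 = {d, f, g}  B2 = {a, f, g}  B3 = {a, e, g}  B4 = {a, b, e}  B5 = {b, e, h}  B6 = {b, c, h}
Tree: B1–B2, B2–B3, B3–B4, B4–B5, B5–B6
The largest bag has 3 vertices, giving width 2; this decomposition certifies tw(G) ≤ 2. The edges d–f–a–g–d form a cycle, so G is not a tree and its treewidth is at least 2. The upper and lower bounds meet at 2, so that is the treewidth.

2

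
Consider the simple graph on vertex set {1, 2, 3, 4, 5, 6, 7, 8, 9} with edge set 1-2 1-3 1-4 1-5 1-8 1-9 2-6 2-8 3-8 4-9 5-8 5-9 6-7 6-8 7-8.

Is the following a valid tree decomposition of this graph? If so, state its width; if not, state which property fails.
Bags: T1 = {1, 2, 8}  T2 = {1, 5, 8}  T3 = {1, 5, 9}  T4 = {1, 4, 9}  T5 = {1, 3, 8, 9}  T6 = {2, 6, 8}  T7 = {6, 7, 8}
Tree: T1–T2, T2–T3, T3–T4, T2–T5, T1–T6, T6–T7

A tree decomposition must satisfy three properties: every vertex lies in some bag; for every edge, both endpoints lie together in some bag; and for every vertex, the bags containing it form a connected subtree. Here bags containing vertex 9 are not connected in the tree, so the decomposition is invalid.

No — bags containing vertex 9 are not connected in the tree.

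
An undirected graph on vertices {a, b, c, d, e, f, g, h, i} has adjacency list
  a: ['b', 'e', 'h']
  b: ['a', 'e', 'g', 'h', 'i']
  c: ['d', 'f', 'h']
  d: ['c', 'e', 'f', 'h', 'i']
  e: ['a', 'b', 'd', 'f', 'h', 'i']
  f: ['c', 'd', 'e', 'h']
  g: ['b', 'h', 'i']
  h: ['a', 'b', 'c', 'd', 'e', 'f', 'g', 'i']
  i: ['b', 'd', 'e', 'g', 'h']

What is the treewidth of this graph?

3

A width-3 tree decomposition is:
Bags: B1 = {b, e, h, i}  B2 = {b, g, h, i}  B3 = {a, b, e, h}  B4 = {d, e, h, i}  B5 = {d, e, f, h}  B6 = {c, d, f, h}
Tree: B1–B2, B1–B3, B1–B4, B4–B5, B5–B6
Every bag has size at most 4, so the width is 4 − 1 = 3 and tw(G) ≤ 3. Conversely, {b, g, h, i} is a clique of size 4, and the vertices of any clique must share a bag in every tree decomposition; so some bag has ≥ 4 vertices and tw(G) ≥ 3. The upper and lower bounds meet at 3, so that is the treewidth.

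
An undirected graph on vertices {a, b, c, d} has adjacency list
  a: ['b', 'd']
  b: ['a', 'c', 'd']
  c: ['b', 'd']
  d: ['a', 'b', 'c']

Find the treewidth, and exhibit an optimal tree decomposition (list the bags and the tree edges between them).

Treewidth 2.
Bags: B1 = {a, b, d}  B2 = {b, c, d}
Tree: B1–B2

The largest bag has 3 vertices, giving width 2; this decomposition certifies tw(G) ≤ 2. For the lower bound, the 3 vertices {b, c, d} are pairwise adjacent, and any tree decomposition puts a clique entirely inside one bag — forcing width ≥ 2. Hence tw(G) = 2 exactly.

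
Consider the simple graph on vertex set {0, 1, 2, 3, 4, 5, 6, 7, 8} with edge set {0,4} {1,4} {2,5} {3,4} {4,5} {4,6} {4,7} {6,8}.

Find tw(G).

A width-1 tree decomposition is:
Bags: B1 = {1, 4}  B2 = {4, 7}  B3 = {3, 4}  B4 = {0, 4}  B5 = {4, 5}  B6 = {4, 6}  B7 = {2, 5}  B8 = {6, 8}
Tree: B1–B2, B1–B3, B2–B4, B2–B5, B1–B6, B5–B7, B6–B8
The largest bag has 2 vertices, giving width 1; this decomposition certifies tw(G) ≤ 1. G has an edge, so its treewidth is at least 1. Therefore the treewidth is 1.

1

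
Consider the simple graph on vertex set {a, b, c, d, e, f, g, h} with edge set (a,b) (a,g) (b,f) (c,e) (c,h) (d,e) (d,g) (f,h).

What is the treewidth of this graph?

A width-2 tree decomposition is:
Bags: B1 = {c, d, e}  B2 = {c, d, h}  B3 = {d, f, h}  B4 = {b, d, f}  B5 = {a, b, d}  B6 = {a, d, g}
Tree: B1–B2, B2–B3, B3–B4, B4–B5, B5–B6
The largest bag has 3 vertices, giving width 2; this decomposition certifies tw(G) ≤ 2. The edges d–e–c–h–f–b–a–g–d form a cycle, so G is not a tree and its treewidth is at least 2. Hence tw(G) = 2 exactly.

2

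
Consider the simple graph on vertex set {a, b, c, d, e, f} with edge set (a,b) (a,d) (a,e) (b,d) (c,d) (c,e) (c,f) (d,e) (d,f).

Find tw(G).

2

A width-2 tree decomposition is:
Bags: B1 = {a, d, e}  B2 = {a, b, d}  B3 = {c, d, e}  B4 = {c, d, f}
Tree: B1–B2, B1–B3, B3–B4
The largest bag has 3 vertices, giving width 2; this decomposition certifies tw(G) ≤ 2. On the other hand G contains the 3-clique {c, d, e}. A clique must lie in a single bag of any decomposition, so no decomposition can have width below 2. Hence tw(G) = 2 exactly.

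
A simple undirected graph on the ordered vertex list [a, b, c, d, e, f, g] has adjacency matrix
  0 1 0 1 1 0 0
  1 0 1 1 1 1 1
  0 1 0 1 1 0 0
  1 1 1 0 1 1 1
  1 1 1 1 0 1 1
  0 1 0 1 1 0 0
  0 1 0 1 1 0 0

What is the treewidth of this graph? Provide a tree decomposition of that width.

The largest bag has 4 vertices, giving width 3; this decomposition certifies tw(G) ≤ 3. Conversely, {b, d, e, g} is a clique of size 4, and the vertices of any clique must share a bag in every tree decomposition; so some bag has ≥ 4 vertices and tw(G) ≥ 3. Hence tw(G) = 3 exactly.

Treewidth 3.
Bags: B1 = {b, c, d, e}  B2 = {b, d, e, g}  B3 = {b, d, e, f}  B4 = {a, b, d, e}
Tree: B1–B2, B2–B3, B2–B4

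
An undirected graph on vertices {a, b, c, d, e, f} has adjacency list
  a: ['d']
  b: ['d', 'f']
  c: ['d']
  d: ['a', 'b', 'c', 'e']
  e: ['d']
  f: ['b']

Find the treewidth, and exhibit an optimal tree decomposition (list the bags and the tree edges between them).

Treewidth 1.
Bags: B1 = {c, d}  B2 = {d, e}  B3 = {b, d}  B4 = {b, f}  B5 = {a, d}
Tree: B1–B2, B2–B3, B3–B4, B2–B5

Every bag has size at most 2, so the width is 2 − 1 = 1 and tw(G) ≤ 1. Any graph with an edge has treewidth ≥ 1, and G has the edge c–d. Hence tw(G) = 1 exactly.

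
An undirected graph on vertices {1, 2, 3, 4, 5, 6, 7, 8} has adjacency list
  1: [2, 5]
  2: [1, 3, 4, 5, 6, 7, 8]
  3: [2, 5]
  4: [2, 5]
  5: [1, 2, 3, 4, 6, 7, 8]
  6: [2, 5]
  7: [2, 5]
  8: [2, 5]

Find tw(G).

A width-2 tree decomposition is:
Bags: B1 = {2, 5, 7}  B2 = {2, 4, 5}  B3 = {2, 3, 5}  B4 = {2, 5, 6}  B5 = {2, 5, 8}  B6 = {1, 2, 5}
Tree: B1–B2, B1–B3, B2–B4, B4–B5, B1–B6
The largest bag has 3 vertices, giving width 2; this decomposition certifies tw(G) ≤ 2. On the other hand G contains the 3-clique {1, 2, 5}. A clique must lie in a single bag of any decomposition, so no decomposition can have width below 2. Therefore the treewidth is 2.

2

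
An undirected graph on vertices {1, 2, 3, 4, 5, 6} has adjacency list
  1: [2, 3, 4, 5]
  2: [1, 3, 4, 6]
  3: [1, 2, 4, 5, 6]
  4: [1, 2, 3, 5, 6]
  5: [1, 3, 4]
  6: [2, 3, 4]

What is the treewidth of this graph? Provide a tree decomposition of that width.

Treewidth 3.
One optimal decomposition is:
Bags: B1 = {1, 3, 4, 5}  B2 = {1, 2, 3, 4}  B3 = {2, 3, 4, 6}
Tree: B1–B2, B2–B3

Each bag holds 4 vertices, so the decomposition has width 3, which upper-bounds the treewidth. On the other hand G contains the 4-clique {1, 2, 3, 4}. A clique must lie in a single bag of any decomposition, so no decomposition can have width below 3. Combining the bounds, tw(G) = 3.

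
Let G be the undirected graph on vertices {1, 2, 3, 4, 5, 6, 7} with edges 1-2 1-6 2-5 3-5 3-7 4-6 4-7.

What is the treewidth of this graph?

A width-2 tree decomposition is:
Bags: B1 = {1, 4, 6}  B2 = {1, 4, 7}  B3 = {1, 3, 7}  B4 = {1, 3, 5}  B5 = {1, 2, 5}
Tree: B1–B2, B2–B3, B3–B4, B4–B5
Every bag has size at most 3, so the width is 3 − 1 = 2 and tw(G) ≤ 2. Since 1–6–4–7–3–5–2–1 is a cycle in G, G is not acyclic. Forests are exactly the graphs of treewidth ≤ 1, so tw(G) ≥ 2. The upper and lower bounds meet at 2, so that is the treewidth.

2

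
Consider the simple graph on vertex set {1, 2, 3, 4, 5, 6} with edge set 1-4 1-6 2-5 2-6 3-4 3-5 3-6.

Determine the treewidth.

A width-2 tree decomposition is:
Bags: B1 = {1, 3, 4}  B2 = {1, 3, 6}  B3 = {3, 5, 6}  B4 = {2, 5, 6}
Tree: B1–B2, B2–B3, B3–B4
Every bag has size at most 3, so the width is 3 − 1 = 2 and tw(G) ≤ 2. For the lower bound, G contains the cycle 4–1–6–3–4, so G is not a forest; only forests have treewidth ≤ 1, hence tw(G) ≥ 2. Therefore the treewidth is 2.

2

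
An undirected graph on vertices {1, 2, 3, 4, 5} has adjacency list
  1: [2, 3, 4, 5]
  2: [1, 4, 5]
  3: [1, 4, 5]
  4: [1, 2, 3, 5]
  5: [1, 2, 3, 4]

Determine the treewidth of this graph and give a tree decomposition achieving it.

Every bag has size at most 4, so the width is 4 − 1 = 3 and tw(G) ≤ 3. For the lower bound, the 4 vertices {1, 2, 4, 5} are pairwise adjacent, and any tree decomposition puts a clique entirely inside one bag — forcing width ≥ 3. The upper and lower bounds meet at 3, so that is the treewidth.

Treewidth 3.
Bags: B1 = {1, 3, 4, 5}  B2 = {1, 2, 4, 5}
Tree: B1–B2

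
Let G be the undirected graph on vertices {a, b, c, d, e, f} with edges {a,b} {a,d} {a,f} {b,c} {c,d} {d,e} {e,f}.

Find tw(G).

2

A width-2 tree decomposition is:
Bags: B1 = {d, e, f}  B2 = {a, d, f}  B3 = {a, c, d}  B4 = {a, b, c}
Tree: B1–B2, B2–B3, B3–B4
The largest bag has 3 vertices, giving width 2; this decomposition certifies tw(G) ≤ 2. The edges e–f–a–d–e form a cycle, so G is not a tree and its treewidth is at least 2. Hence tw(G) = 2 exactly.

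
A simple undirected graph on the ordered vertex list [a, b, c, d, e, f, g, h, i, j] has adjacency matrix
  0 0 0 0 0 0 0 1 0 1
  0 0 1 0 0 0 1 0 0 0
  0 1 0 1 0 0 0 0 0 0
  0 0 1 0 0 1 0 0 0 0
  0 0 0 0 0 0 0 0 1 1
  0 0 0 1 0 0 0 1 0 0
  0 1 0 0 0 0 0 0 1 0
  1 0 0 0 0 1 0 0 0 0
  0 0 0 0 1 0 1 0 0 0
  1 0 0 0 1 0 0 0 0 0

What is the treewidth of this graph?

2

A width-2 tree decomposition is:
Bags: B1 = {c, d, f}  B2 = {c, f, h}  B3 = {a, c, h}  B4 = {a, c, j}  B5 = {c, e, j}  B6 = {c, e, i}  B7 = {c, g, i}  B8 = {b, c, g}
Tree: B1–B2, B2–B3, B3–B4, B4–B5, B5–B6, B6–B7, B7–B8
Every bag has size at most 3, so the width is 3 − 1 = 2 and tw(G) ≤ 2. The edges c–d–f–h–a–j–e–i–g–b–c form a cycle, so G is not a tree and its treewidth is at least 2. Therefore the treewidth is 2.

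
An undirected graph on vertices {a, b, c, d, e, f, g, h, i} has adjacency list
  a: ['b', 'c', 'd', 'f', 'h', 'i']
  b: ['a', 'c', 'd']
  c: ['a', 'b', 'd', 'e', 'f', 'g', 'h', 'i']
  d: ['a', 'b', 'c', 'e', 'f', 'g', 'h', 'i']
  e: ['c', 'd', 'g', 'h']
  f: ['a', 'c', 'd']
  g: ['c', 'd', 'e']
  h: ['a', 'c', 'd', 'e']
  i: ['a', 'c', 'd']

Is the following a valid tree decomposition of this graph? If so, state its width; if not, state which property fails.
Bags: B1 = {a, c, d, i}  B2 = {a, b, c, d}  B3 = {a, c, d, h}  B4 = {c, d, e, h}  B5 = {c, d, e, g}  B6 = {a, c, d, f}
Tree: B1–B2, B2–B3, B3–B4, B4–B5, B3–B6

Checking the three conditions: (i) the bags cover all of {a, b, c, d, e, f, g, h, i}; (ii) for each edge, some bag contains both endpoints; (iii) the bags containing any fixed vertex form a subtree. All hold, so the decomposition is valid with width 4 − 1 = 3.

Yes; width 3.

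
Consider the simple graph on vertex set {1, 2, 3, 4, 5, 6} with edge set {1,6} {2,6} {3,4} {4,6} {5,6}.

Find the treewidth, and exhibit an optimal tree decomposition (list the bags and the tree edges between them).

Each bag holds 2 vertices, so the decomposition has width 1, which upper-bounds the treewidth. G has an edge, so its treewidth is at least 1. Therefore the treewidth is 1.

Treewidth 1.
One such decomposition:
Bags: B1 = {1, 6}  B2 = {4, 6}  B3 = {5, 6}  B4 = {2, 6}  B5 = {3, 4}
Tree: B1–B2, B2–B3, B3–B4, B2–B5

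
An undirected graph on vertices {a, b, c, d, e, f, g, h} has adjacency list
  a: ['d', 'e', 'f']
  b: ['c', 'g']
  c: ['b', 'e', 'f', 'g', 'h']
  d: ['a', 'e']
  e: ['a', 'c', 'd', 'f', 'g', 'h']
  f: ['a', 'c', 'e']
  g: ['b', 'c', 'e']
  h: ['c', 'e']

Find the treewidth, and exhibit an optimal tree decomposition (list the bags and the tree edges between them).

Treewidth 2.
Bags: B1 = {c, e, h}  B2 = {c, e, f}  B3 = {c, e, g}  B4 = {a, e, f}  B5 = {a, d, e}  B6 = {b, c, g}
Tree: B1–B2, B1–B3, B2–B4, B4–B5, B3–B6

Each bag holds 3 vertices, so the decomposition has width 2, which upper-bounds the treewidth. For the lower bound, the 3 vertices {a, d, e} are pairwise adjacent, and any tree decomposition puts a clique entirely inside one bag — forcing width ≥ 2. Hence tw(G) = 2 exactly.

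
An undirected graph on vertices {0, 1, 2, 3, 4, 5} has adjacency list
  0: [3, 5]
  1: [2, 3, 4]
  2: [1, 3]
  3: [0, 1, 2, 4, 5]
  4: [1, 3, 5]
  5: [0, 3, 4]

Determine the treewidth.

A width-2 tree decomposition is:
Bags: B1 = {3, 4, 5}  B2 = {0, 3, 5}  B3 = {1, 3, 4}  B4 = {1, 2, 3}
Tree: B1–B2, B1–B3, B3–B4
The largest bag has 3 vertices, giving width 2; this decomposition certifies tw(G) ≤ 2. On the other hand G contains the 3-clique {0, 3, 5}. A clique must lie in a single bag of any decomposition, so no decomposition can have width below 2. Hence tw(G) = 2 exactly.

2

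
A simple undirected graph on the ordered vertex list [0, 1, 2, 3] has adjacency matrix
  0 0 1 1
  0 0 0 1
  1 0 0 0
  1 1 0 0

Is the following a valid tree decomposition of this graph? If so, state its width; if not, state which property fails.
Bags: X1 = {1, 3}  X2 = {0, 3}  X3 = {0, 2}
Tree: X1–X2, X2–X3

Every vertex of G appears in some bag (union = {0, 1, 2, 3}); every edge is covered by a bag; and for each vertex v the set of bags containing v is connected in the bag tree. The decomposition is therefore valid. The largest bag has 2 vertices, so the width is 1.

Yes; width 1.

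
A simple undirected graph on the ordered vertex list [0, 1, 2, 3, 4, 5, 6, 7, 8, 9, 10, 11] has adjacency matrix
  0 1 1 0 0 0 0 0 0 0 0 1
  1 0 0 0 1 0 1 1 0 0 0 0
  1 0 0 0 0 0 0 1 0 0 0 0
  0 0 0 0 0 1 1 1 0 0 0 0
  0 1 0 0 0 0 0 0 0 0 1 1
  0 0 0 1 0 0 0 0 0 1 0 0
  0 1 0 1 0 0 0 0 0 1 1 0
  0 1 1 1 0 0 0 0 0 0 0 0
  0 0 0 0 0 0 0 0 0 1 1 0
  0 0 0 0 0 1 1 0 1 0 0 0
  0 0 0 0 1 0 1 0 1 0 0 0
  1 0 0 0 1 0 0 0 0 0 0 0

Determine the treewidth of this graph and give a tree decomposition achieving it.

Every bag has size at most 4, so the width is 4 − 1 = 3 and tw(G) ≤ 3. For the lower bound: the 4 vertex sets {0,2,11}, {4}, {1}, {3,6,7,10} are disjoint, each induces a connected subgraph, and every pair is joined by at least one edge of G. Contracting each set to a single vertex therefore yields K_{4} as a minor, and since treewidth is minor-monotone, tw(G) ≥ tw(K_{4}) = 3. The upper and lower bounds meet at 3, so that is the treewidth.

Treewidth 3.
One optimal decomposition is:
Bags: B1 = {0, 2, 4, 11}  B2 = {0, 1, 2, 4}  B3 = {1, 2, 4, 7}  B4 = {1, 4, 7, 10}  B5 = {1, 6, 7, 10}  B6 = {3, 6, 7, 10}  B7 = {3, 6, 8, 10}  B8 = {3, 6, 8, 9}  B9 = {3, 5, 8, 9}
Tree: B1–B2, B2–B3, B3–B4, B4–B5, B5–B6, B6–B7, B7–B8, B8–B9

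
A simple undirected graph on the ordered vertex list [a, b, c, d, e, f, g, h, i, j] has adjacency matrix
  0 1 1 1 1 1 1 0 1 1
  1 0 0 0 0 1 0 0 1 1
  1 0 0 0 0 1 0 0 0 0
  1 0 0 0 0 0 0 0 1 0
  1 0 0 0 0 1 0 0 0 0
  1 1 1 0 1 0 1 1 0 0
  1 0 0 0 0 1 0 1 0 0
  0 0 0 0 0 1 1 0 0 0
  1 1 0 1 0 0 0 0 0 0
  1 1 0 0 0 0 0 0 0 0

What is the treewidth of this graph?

2

A width-2 tree decomposition is:
Bags: B1 = {a, f, g}  B2 = {a, b, f}  B3 = {a, c, f}  B4 = {a, b, i}  B5 = {a, b, j}  B6 = {a, d, i}  B7 = {a, e, f}  B8 = {f, g, h}
Tree: B1–B2, B2–B3, B2–B4, B2–B5, B4–B6, B2–B7, B1–B8
Every bag has size at most 3, so the width is 3 − 1 = 2 and tw(G) ≤ 2. For the lower bound, the 3 vertices {f, g, h} are pairwise adjacent, and any tree decomposition puts a clique entirely inside one bag — forcing width ≥ 2. Therefore the treewidth is 2.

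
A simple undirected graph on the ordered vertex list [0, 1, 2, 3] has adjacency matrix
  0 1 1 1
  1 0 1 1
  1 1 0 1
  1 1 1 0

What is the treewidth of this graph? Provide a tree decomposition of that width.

A single bag containing all 4 vertices is trivially a valid decomposition of width 3. Conversely, {0, 1, 2, 3} is a clique of size 4, and the vertices of any clique must share a bag in every tree decomposition; so some bag has ≥ 4 vertices and tw(G) ≥ 3. The upper and lower bounds meet at 3, so that is the treewidth.

Treewidth 3.
Bags: B1 = {0, 1, 2, 3}
Tree: (single bag)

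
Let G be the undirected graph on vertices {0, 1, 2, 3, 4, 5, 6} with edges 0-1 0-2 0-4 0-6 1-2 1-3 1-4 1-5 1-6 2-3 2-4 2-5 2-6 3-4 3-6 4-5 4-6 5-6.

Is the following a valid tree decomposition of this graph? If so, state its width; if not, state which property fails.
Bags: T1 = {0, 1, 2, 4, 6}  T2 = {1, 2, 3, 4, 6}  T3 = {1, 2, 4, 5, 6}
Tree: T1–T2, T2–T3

Yes; width 4.

Checking the three conditions: (i) the bags cover all of {0, 1, 2, 3, 4, 5, 6}; (ii) for each edge, some bag contains both endpoints; (iii) the bags containing any fixed vertex form a subtree. All hold, so the decomposition is valid with width 5 − 1 = 4.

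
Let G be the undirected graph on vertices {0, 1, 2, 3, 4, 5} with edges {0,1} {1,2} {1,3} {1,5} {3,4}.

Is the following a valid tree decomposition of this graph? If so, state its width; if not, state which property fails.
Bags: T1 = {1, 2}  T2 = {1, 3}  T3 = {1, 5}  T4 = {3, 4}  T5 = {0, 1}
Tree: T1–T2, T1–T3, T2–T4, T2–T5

Checking the three conditions: (i) the bags cover all of {0, 1, 2, 3, 4, 5}; (ii) for each edge, some bag contains both endpoints; (iii) the bags containing any fixed vertex form a subtree. All hold, so the decomposition is valid with width 2 − 1 = 1.

Yes; width 1.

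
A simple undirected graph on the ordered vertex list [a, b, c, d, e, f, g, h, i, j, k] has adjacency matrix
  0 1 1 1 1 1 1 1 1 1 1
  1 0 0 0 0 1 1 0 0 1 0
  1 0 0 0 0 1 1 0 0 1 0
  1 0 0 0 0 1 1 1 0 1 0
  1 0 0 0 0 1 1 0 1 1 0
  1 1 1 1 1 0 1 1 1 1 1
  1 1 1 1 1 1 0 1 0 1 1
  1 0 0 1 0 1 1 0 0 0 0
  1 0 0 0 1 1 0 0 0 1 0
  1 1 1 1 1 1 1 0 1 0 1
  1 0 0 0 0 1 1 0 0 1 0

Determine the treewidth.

A width-4 tree decomposition is:
Bags: B1 = {a, d, f, g, j}  B2 = {a, e, f, g, j}  B3 = {a, d, f, g, h}  B4 = {a, b, f, g, j}  B5 = {a, e, f, i, j}  B6 = {a, f, g, j, k}  B7 = {a, c, f, g, j}
Tree: B1–B2, B1–B3, B2–B4, B2–B5, B1–B6, B2–B7
Each bag holds 5 vertices, so the decomposition has width 4, which upper-bounds the treewidth. Conversely, {a, d, f, g, j} is a clique of size 5, and the vertices of any clique must share a bag in every tree decomposition; so some bag has ≥ 5 vertices and tw(G) ≥ 4. The upper and lower bounds meet at 4, so that is the treewidth.

4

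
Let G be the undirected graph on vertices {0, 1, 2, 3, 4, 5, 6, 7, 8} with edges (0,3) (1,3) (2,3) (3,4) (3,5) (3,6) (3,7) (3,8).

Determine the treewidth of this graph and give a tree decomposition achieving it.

Treewidth 1.
Bags: B1 = {0, 3}  B2 = {2, 3}  B3 = {3, 6}  B4 = {3, 7}  B5 = {3, 8}  B6 = {3, 5}  B7 = {3, 4}  B8 = {1, 3}
Tree: B1–B2, B1–B3, B2–B4, B4–B5, B5–B6, B2–B7, B6–B8

Every bag has size at most 2, so the width is 2 − 1 = 1 and tw(G) ≤ 1. Any graph with an edge has treewidth ≥ 1, and G has the edge 3–0. The upper and lower bounds meet at 1, so that is the treewidth.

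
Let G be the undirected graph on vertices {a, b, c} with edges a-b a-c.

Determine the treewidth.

A width-1 tree decomposition is:
Bags: B1 = {a, b}  B2 = {a, c}
Tree: B1–B2
Every bag has size at most 2, so the width is 2 − 1 = 1 and tw(G) ≤ 1. Any graph with an edge has treewidth ≥ 1, and G has the edge b–a. Combining the bounds, tw(G) = 1.

1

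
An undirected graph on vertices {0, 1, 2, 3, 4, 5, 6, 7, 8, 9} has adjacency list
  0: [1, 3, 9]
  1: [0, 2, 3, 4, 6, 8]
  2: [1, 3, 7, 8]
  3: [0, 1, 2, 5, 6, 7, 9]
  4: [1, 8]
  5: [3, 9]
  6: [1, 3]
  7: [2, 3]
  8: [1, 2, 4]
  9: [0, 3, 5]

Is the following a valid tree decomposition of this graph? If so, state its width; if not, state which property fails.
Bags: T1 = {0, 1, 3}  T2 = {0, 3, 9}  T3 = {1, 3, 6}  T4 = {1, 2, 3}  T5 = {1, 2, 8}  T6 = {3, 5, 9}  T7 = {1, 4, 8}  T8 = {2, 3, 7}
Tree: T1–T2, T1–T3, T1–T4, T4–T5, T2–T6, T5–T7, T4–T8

Vertex coverage: the bags together contain {0, 1, 2, 3, 4, 5, 6, 7, 8, 9}, the full vertex set. Edge coverage: each edge of G has both endpoints in at least one bag. Running intersection: for every vertex, the bags containing it form a connected subtree. All three properties hold, so this is a valid tree decomposition of width max|bag| − 1 = 2, and hence tw(G) ≤ 2.

Yes; width 2.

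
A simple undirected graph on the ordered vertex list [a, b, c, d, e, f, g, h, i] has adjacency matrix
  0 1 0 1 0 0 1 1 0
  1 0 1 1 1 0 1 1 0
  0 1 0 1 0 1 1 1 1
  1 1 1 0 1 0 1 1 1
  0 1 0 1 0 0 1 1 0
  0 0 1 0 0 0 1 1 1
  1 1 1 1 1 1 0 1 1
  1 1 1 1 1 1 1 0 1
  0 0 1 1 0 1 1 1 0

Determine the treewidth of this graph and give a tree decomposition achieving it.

Every bag has size at most 5, so the width is 5 − 1 = 4 and tw(G) ≤ 4. Conversely, {b, d, e, g, h} is a clique of size 5, and the vertices of any clique must share a bag in every tree decomposition; so some bag has ≥ 5 vertices and tw(G) ≥ 4. Therefore the treewidth is 4.

Treewidth 4.
Bags: B1 = {c, d, g, h, i}  B2 = {c, f, g, h, i}  B3 = {b, c, d, g, h}  B4 = {a, b, d, g, h}  B5 = {b, d, e, g, h}
Tree: B1–B2, B1–B3, B3–B4, B3–B5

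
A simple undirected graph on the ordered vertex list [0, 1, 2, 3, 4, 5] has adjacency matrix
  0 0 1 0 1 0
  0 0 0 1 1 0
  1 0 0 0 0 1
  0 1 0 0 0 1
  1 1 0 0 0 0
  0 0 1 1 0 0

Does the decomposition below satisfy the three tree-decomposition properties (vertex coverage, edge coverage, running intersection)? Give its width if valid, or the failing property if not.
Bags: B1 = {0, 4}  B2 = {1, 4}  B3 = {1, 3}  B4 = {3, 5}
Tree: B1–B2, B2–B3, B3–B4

A tree decomposition must satisfy three properties: every vertex lies in some bag; for every edge, both endpoints lie together in some bag; and for every vertex, the bags containing it form a connected subtree. Here vertex 2 appears in no bag, so the decomposition is invalid.

No — vertex 2 appears in no bag.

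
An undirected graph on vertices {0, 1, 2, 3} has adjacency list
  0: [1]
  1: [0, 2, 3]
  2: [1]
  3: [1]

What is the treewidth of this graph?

A width-1 tree decomposition is:
Bags: B1 = {0, 1}  B2 = {1, 3}  B3 = {1, 2}
Tree: B1–B2, B1–B3
The largest bag has 2 vertices, giving width 1; this decomposition certifies tw(G) ≤ 1. G has an edge, so its treewidth is at least 1. Combining the bounds, tw(G) = 1.

1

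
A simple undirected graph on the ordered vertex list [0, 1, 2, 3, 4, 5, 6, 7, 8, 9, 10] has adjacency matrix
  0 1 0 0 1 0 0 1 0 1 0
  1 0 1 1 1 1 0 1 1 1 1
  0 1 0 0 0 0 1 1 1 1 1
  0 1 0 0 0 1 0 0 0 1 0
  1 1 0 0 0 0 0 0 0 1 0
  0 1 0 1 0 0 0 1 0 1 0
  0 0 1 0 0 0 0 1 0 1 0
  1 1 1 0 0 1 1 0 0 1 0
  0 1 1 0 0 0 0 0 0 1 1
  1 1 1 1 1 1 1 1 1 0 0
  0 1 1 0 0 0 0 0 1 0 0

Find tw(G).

A width-3 tree decomposition is:
Bags: B1 = {1, 2, 7, 9}  B2 = {1, 2, 8, 9}  B3 = {0, 1, 7, 9}  B4 = {1, 5, 7, 9}  B5 = {1, 3, 5, 9}  B6 = {0, 1, 4, 9}  B7 = {1, 2, 8, 10}  B8 = {2, 6, 7, 9}
Tree: B1–B2, B1–B3, B1–B4, B4–B5, B3–B6, B2–B7, B1–B8
Each bag holds 4 vertices, so the decomposition has width 3, which upper-bounds the treewidth. For the lower bound, the 4 vertices {1, 2, 8, 9} are pairwise adjacent, and any tree decomposition puts a clique entirely inside one bag — forcing width ≥ 3. Combining the bounds, tw(G) = 3.

3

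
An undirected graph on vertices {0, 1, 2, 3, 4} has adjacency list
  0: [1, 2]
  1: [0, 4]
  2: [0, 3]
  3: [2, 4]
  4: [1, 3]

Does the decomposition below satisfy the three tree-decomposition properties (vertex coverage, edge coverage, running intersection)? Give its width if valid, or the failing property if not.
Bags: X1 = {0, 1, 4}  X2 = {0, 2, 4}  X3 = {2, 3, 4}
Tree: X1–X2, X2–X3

Checking the three conditions: (i) the bags cover all of {0, 1, 2, 3, 4}; (ii) for each edge, some bag contains both endpoints; (iii) the bags containing any fixed vertex form a subtree. All hold, so the decomposition is valid with width 3 − 1 = 2.

Yes; width 2.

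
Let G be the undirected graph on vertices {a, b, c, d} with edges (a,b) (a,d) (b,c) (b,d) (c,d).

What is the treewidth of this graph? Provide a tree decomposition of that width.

Every bag has size at most 3, so the width is 3 − 1 = 2 and tw(G) ≤ 2. Conversely, {b, c, d} is a clique of size 3, and the vertices of any clique must share a bag in every tree decomposition; so some bag has ≥ 3 vertices and tw(G) ≥ 2. Hence tw(G) = 2 exactly.

Treewidth 2.
One such decomposition:
Bags: B1 = {b, c, d}  B2 = {a, b, d}
Tree: B1–B2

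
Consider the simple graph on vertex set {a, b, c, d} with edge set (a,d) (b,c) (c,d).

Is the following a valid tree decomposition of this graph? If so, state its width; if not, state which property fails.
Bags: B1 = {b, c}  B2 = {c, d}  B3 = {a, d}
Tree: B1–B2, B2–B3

Yes; width 1.

Every vertex of G appears in some bag (union = {a, b, c, d}); every edge is covered by a bag; and for each vertex v the set of bags containing v is connected in the bag tree. The decomposition is therefore valid. The largest bag has 2 vertices, so the width is 1.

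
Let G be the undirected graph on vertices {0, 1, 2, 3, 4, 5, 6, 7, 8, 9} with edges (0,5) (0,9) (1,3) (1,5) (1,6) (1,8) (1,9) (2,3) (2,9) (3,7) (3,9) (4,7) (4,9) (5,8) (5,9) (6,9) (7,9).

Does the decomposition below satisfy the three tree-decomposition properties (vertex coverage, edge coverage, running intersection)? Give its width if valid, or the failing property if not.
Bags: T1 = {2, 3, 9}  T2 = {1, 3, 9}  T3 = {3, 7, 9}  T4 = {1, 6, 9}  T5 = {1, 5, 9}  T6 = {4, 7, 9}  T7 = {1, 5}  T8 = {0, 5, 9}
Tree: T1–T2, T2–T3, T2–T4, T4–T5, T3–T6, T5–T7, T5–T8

A tree decomposition must satisfy three properties: every vertex lies in some bag; for every edge, both endpoints lie together in some bag; and for every vertex, the bags containing it form a connected subtree. Here vertex 8 appears in no bag, so the decomposition is invalid.

No — vertex 8 appears in no bag.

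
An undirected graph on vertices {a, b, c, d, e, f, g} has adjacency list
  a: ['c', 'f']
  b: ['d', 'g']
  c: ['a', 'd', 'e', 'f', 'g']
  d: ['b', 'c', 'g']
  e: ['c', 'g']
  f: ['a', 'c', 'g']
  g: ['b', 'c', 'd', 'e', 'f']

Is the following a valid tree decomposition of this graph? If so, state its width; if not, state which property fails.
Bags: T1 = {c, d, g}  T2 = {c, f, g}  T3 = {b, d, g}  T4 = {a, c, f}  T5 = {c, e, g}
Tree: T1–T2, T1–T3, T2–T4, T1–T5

Checking the three conditions: (i) the bags cover all of {a, b, c, d, e, f, g}; (ii) for each edge, some bag contains both endpoints; (iii) the bags containing any fixed vertex form a subtree. All hold, so the decomposition is valid with width 3 − 1 = 2.

Yes; width 2.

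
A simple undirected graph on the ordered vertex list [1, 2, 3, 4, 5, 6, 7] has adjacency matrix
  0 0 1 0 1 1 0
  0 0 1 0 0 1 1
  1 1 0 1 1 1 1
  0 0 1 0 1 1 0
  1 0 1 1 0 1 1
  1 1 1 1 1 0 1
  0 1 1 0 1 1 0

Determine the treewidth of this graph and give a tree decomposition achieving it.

Every bag has size at most 4, so the width is 4 − 1 = 3 and tw(G) ≤ 3. On the other hand G contains the 4-clique {2, 3, 6, 7}. A clique must lie in a single bag of any decomposition, so no decomposition can have width below 3. Hence tw(G) = 3 exactly.

Treewidth 3.
One optimal decomposition is:
Bags: B1 = {3, 5, 6, 7}  B2 = {3, 4, 5, 6}  B3 = {1, 3, 5, 6}  B4 = {2, 3, 6, 7}
Tree: B1–B2, B2–B3, B1–B4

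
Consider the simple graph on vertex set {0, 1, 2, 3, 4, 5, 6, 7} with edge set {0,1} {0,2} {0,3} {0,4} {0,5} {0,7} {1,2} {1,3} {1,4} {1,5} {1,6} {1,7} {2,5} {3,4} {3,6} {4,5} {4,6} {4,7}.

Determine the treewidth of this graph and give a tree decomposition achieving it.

Treewidth 3.
One such decomposition:
Bags: B1 = {0, 1, 4, 5}  B2 = {0, 1, 3, 4}  B3 = {0, 1, 2, 5}  B4 = {1, 3, 4, 6}  B5 = {0, 1, 4, 7}
Tree: B1–B2, B1–B3, B2–B4, B1–B5

Each bag holds 4 vertices, so the decomposition has width 3, which upper-bounds the treewidth. On the other hand G contains the 4-clique {0, 1, 2, 5}. A clique must lie in a single bag of any decomposition, so no decomposition can have width below 3. The upper and lower bounds meet at 3, so that is the treewidth.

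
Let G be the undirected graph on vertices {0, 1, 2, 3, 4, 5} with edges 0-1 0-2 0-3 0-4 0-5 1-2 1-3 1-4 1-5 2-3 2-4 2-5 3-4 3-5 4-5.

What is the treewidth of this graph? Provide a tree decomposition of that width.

With just one bag of size 6, the width is 6 − 1 = 5, so tw(G) ≤ 5. Conversely, {0, 1, 2, 3, 4, 5} is a clique of size 6, and the vertices of any clique must share a bag in every tree decomposition; so some bag has ≥ 6 vertices and tw(G) ≥ 5. The upper and lower bounds meet at 5, so that is the treewidth.

Treewidth 5.
One optimal decomposition is:
Bags: B1 = {0, 1, 2, 3, 4, 5}
Tree: (single bag)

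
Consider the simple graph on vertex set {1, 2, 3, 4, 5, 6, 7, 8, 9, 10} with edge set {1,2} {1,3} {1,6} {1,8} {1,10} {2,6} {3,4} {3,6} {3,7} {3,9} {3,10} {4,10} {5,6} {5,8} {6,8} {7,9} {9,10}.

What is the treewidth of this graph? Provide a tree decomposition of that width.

Treewidth 2.
One such decomposition:
Bags: B1 = {1, 3, 6}  B2 = {1, 3, 10}  B3 = {1, 2, 6}  B4 = {3, 9, 10}  B5 = {1, 6, 8}  B6 = {3, 7, 9}  B7 = {5, 6, 8}  B8 = {3, 4, 10}
Tree: B1–B2, B1–B3, B2–B4, B1–B5, B4–B6, B5–B7, B2–B8

The largest bag has 3 vertices, giving width 2; this decomposition certifies tw(G) ≤ 2. On the other hand G contains the 3-clique {1, 6, 8}. A clique must lie in a single bag of any decomposition, so no decomposition can have width below 2. Therefore the treewidth is 2.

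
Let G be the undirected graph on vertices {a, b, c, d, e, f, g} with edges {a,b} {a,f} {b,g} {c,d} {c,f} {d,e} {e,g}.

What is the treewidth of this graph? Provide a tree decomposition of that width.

Treewidth 2.
One such decomposition:
Bags: B1 = {a, b, f}  B2 = {b, c, f}  B3 = {b, c, d}  B4 = {b, d, e}  B5 = {b, e, g}
Tree: B1–B2, B2–B3, B3–B4, B4–B5

The largest bag has 3 vertices, giving width 2; this decomposition certifies tw(G) ≤ 2. For the lower bound, G contains the cycle b–a–f–c–d–e–g–b, so G is not a forest; only forests have treewidth ≤ 1, hence tw(G) ≥ 2. Hence tw(G) = 2 exactly.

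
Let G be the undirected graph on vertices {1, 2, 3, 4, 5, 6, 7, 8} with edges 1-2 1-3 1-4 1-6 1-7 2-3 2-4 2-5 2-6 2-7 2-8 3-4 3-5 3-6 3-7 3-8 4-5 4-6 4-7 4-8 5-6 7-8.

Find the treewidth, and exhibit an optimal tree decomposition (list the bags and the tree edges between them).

Treewidth 4.
One such decomposition:
Bags: B1 = {2, 3, 4, 5, 6}  B2 = {1, 2, 3, 4, 6}  B3 = {1, 2, 3, 4, 7}  B4 = {2, 3, 4, 7, 8}
Tree: B1–B2, B2–B3, B3–B4

Each bag holds 5 vertices, so the decomposition has width 4, which upper-bounds the treewidth. Conversely, {2, 3, 4, 7, 8} is a clique of size 5, and the vertices of any clique must share a bag in every tree decomposition; so some bag has ≥ 5 vertices and tw(G) ≥ 4. Combining the bounds, tw(G) = 4.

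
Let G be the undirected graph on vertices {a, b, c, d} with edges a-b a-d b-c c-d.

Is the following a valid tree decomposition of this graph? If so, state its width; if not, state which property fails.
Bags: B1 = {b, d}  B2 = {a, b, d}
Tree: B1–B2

A tree decomposition must satisfy three properties: every vertex lies in some bag; for every edge, both endpoints lie together in some bag; and for every vertex, the bags containing it form a connected subtree. Here vertex c appears in no bag, so the decomposition is invalid.

No — vertex c appears in no bag.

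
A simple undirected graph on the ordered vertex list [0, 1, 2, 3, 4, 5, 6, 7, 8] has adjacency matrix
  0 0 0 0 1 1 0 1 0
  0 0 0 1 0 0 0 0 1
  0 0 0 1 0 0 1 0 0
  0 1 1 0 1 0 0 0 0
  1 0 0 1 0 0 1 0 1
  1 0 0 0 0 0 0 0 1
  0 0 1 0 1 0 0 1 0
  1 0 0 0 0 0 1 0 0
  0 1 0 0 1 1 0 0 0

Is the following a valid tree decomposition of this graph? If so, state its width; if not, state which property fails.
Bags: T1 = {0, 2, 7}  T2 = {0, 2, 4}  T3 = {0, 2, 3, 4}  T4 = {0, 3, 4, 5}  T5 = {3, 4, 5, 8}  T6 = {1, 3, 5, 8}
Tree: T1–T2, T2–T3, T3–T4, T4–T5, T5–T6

A tree decomposition must satisfy three properties: every vertex lies in some bag; for every edge, both endpoints lie together in some bag; and for every vertex, the bags containing it form a connected subtree. Here vertex 6 appears in no bag, so the decomposition is invalid.

No — vertex 6 appears in no bag.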